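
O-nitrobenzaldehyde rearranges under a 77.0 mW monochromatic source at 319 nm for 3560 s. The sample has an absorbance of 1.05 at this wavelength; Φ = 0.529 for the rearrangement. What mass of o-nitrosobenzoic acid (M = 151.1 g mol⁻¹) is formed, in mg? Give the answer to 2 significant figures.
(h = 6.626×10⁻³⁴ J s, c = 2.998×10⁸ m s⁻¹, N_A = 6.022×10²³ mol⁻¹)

53 mg

Photon energy at 319 nm: hc/λ = (6.626×10⁻³⁴)(2.998×10⁸)/(319×10⁻⁹) = 6.227×10⁻¹⁹ J.
Energy delivered: (77.0 mW)(3560 s) = 274.1 J.
Photons incident: 274.1 / 6.227×10⁻¹⁹ = 4.402×10²⁰, i.e. 4.402×10²⁰/6.022×10²³ = 7.310×10⁻⁴ mol.
Fraction absorbed: 1 − 10^(−1.05) = 0.9109.
Photons absorbed: 0.9109 × 7.310×10⁻⁴ = 6.659×10⁻⁴ mol.
Product: Φ × n_abs = 0.529 × 6.659×10⁻⁴ = 3.523×10⁻⁴ mol.
Mass: 3.523×10⁻⁴ × 151.1 = 0.05323 g = 53 mg.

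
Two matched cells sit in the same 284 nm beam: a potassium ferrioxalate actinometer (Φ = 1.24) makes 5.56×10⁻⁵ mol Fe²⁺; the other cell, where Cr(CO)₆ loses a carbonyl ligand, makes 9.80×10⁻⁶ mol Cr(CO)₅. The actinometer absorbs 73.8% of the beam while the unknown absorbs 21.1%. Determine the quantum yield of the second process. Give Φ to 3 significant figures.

Φ = 0.764

Photons absorbed by the actinometer: 5.56×10⁻⁵ / 1.24 = 4.484×10⁻⁵ mol.
Incident flux: 4.484×10⁻⁵ / 0.738 = 6.076×10⁻⁵ einstein.
Absorbed by unknown: 0.211 × 6.076×10⁻⁵ = 1.282×10⁻⁵ mol.
Φ(unknown) = 9.80×10⁻⁶ / 1.282×10⁻⁵ = 0.764.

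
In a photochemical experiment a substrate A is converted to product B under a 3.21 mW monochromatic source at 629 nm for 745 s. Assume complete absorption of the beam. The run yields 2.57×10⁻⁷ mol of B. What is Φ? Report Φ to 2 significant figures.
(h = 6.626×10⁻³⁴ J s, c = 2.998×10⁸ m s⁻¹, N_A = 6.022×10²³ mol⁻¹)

Φ = 0.020

Photon energy at 629 nm: hc/λ = (6.626×10⁻³⁴)(2.998×10⁸)/(629×10⁻⁹) = 3.158×10⁻¹⁹ J.
Energy delivered: (3.21 mW)(745 s) = 2.391 J.
Photons incident: 2.391 / 3.158×10⁻¹⁹ = 7.571×10¹⁸, i.e. 7.571×10¹⁸/6.022×10²³ = 1.257×10⁻⁵ mol.
Φ = 2.57×10⁻⁷ mol / 1.257×10⁻⁵ mol photons = 0.020.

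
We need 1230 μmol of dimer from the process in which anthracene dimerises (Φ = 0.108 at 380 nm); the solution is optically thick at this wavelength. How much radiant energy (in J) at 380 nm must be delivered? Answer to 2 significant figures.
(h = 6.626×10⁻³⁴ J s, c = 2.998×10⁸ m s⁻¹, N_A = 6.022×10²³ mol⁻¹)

3600 J

Product: 1230 μmol = 0.00123 mol.
Photons that must be absorbed: 0.00123 / 0.108 = 0.01139 mol.
Photon energy: hc/λ = 5.228×10⁻¹⁹ J; per mole, 3.148×10⁵ J mol⁻¹.
Energy required: 0.01139 × 3.148×10⁵ = 3600 J.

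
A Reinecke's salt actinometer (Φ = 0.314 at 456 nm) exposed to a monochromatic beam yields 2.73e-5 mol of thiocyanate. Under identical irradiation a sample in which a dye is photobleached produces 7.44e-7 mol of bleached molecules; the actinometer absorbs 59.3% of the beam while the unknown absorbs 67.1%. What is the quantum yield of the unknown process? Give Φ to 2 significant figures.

Photons absorbed by the actinometer: 2.73e-5 / 0.314 = 8.694e-5 mol.
Incident flux: 8.694e-5 / 0.593 = 1.466e-4 einstein.
Absorbed by unknown: 0.671 × 1.466e-4 = 9.837e-5 mol.
Φ(unknown) = 7.44e-7 / 9.837e-5 = 0.0076.

Φ = 0.0076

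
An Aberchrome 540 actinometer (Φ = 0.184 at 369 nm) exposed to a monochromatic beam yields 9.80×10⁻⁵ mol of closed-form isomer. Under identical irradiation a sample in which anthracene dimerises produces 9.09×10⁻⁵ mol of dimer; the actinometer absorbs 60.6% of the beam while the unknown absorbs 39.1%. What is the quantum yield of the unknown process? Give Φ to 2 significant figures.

Φ = 0.26

Photons absorbed by the actinometer: 9.80×10⁻⁵ / 0.184 = 5.326×10⁻⁴ mol.
Incident flux: 5.326×10⁻⁴ / 0.606 = 8.789×10⁻⁴ einstein.
Absorbed by unknown: 0.391 × 8.789×10⁻⁴ = 3.436×10⁻⁴ mol.
Φ(unknown) = 9.09×10⁻⁵ / 3.436×10⁻⁴ = 0.26.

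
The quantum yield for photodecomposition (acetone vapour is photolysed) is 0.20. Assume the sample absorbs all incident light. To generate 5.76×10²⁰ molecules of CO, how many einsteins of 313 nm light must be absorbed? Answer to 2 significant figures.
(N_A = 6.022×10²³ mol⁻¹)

0.0048 einstein

Product: 5.76×10²⁰ / 6.022×10²³ = 9.565×10⁻⁴ mol.
Photons that must be absorbed: 9.565×10⁻⁴ / 0.20 = 0.004782 mol.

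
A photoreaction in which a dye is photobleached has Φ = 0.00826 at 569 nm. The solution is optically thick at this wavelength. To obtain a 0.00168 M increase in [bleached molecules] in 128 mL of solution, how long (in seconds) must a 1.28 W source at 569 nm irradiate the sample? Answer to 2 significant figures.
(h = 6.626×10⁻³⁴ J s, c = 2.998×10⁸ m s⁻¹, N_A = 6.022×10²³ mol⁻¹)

t ≈ 4300 s

Product: (0.00168 M)(0.128 L) = 2.150×10⁻⁴ mol.
Photons that must be absorbed: 2.150×10⁻⁴ / 0.00826 = 0.02603 mol.
Photon energy: hc/λ = 3.491×10⁻¹⁹ J; per mole, 2.102×10⁵ J mol⁻¹.
Energy required: 0.02603 × 2.102×10⁵ = 5472 J.
Time: 5472 J / 1.28 W = 4300 s.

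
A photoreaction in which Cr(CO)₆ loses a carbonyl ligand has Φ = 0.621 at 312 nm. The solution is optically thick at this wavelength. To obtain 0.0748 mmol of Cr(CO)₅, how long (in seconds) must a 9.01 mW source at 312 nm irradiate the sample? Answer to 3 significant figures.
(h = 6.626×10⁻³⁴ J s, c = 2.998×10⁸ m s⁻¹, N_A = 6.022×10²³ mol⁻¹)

t ≈ 5130 s

Product: 0.0748 mmol = 7.48×10⁻⁵ mol.
Photons that must be absorbed: 7.48×10⁻⁵ / 0.621 = 1.205×10⁻⁴ mol.
Photon energy: hc/λ = 6.367×10⁻¹⁹ J; per mole, 3.834×10⁵ J mol⁻¹.
Energy required: 1.205×10⁻⁴ × 3.834×10⁵ = 46.20 J.
Time: 46.20 J / 0.00901 W = 5130 s.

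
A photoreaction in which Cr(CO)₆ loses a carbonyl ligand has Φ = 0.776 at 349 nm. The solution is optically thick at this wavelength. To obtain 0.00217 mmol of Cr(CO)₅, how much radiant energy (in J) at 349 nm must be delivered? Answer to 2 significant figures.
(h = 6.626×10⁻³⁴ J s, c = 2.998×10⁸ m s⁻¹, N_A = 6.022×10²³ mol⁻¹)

0.96 J

Product: 0.00217 mmol = 2.17×10⁻⁶ mol.
Photons that must be absorbed: 2.17×10⁻⁶ / 0.776 = 2.796×10⁻⁶ mol.
Photon energy: hc/λ = 5.692×10⁻¹⁹ J; per mole, 3.428×10⁵ J mol⁻¹.
Energy required: 2.796×10⁻⁶ × 3.428×10⁵ = 0.96 J.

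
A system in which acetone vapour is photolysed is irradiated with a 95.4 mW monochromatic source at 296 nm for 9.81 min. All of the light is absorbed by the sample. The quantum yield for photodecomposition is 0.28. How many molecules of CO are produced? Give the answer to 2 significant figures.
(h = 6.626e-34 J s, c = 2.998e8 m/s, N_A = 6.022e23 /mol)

2.3e19 molecules

Photon energy at 296 nm: hc/λ = (6.626e-34)(2.998e8)/(296e-9) = 6.711e-19 J.
Energy delivered: (95.4 mW)(588.6 s) = 56.15 J.
Photons incident: 56.15 / 6.711e-19 = 8.367e19, i.e. 8.367e19/6.022e23 = 1.389e-4 mol.
Product: Φ × n_abs = 0.28 × 1.389e-4 = 3.889e-5 mol.
As a count: 3.889e-5 × 6.022e23 = 2.3e19.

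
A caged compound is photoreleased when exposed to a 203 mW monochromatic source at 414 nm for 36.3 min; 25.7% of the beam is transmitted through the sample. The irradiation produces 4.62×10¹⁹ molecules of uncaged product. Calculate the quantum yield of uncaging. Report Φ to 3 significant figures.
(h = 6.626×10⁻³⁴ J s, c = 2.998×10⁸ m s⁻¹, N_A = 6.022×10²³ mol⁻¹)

Φ = 0.0675

Product: 4.62×10¹⁹ / 6.022×10²³ = 7.672×10⁻⁵ mol.
Photon energy at 414 nm: hc/λ = (6.626×10⁻³⁴)(2.998×10⁸)/(414×10⁻⁹) = 4.798×10⁻¹⁹ J.
Energy delivered: (203 mW)(2178 s) = 442.1 J.
Photons incident: 442.1 / 4.798×10⁻¹⁹ = 9.214×10²⁰, i.e. 9.214×10²⁰/6.022×10²³ = 0.001530 mol.
Fraction absorbed: 1 − 25.7/100 = 0.7430.
Photons absorbed: 0.7430 × 0.001530 = 0.001137 mol.
Φ = 7.672×10⁻⁵ mol / 0.001137 mol photons = 0.0675.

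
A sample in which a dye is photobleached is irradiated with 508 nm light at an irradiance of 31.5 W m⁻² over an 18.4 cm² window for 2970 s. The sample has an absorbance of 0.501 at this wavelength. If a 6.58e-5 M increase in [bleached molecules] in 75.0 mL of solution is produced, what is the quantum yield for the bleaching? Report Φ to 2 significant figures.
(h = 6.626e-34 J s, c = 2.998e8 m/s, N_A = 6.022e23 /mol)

Product: (6.58e-5 M)(0.075 L) = 4.935e-6 mol.
Photon energy at 508 nm: hc/λ = (6.626e-34)(2.998e8)/(508e-9) = 3.910e-19 J.
Energy delivered: (31.5 W m⁻²)(18.4e-4 m²)(2970 s) = 172.1 J.
Photons incident: 172.1 / 3.910e-19 = 4.402e20, i.e. 4.402e20/6.022e23 = 7.310e-4 mol.
Fraction absorbed: 1 − 10^(−0.501) = 0.6845.
Photons absorbed: 0.6845 × 7.310e-4 = 5.004e-4 mol.
Φ = 4.935e-6 mol / 5.004e-4 mol photons = 0.0099.

Φ = 0.0099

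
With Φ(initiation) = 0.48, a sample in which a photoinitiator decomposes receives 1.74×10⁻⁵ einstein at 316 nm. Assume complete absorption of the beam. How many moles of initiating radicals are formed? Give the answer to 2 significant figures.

8.4×10⁻⁶ mol

Product: Φ × n_abs = 0.48 × 1.74×10⁻⁵ = 8.352×10⁻⁶ mol.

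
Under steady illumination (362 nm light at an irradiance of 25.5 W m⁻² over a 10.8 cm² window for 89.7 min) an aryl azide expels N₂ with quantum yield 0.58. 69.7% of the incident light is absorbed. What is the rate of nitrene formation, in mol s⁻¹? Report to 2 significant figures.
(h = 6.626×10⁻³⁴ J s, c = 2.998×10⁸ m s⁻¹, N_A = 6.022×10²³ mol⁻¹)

Photon energy at 362 nm: hc/λ = (6.626×10⁻³⁴)(2.998×10⁸)/(362×10⁻⁹) = 5.487×10⁻¹⁹ J.
Energy delivered: (25.5 W m⁻²)(10.8×10⁻⁴ m²)(5382 s) = 148.2 J.
Photons incident: 148.2 / 5.487×10⁻¹⁹ = 2.701×10²⁰, i.e. 2.701×10²⁰/6.022×10²³ = 4.485×10⁻⁴ mol.
Photons absorbed: 0.697 × 4.485×10⁻⁴ = 3.126×10⁻⁴ mol.
Product formed: 0.58 × 3.126×10⁻⁴ = 1.813×10⁻⁴ mol.
Rate: 1.813×10⁻⁴ / 5382 s = 3.4×10⁻⁸ mol s⁻¹.

3.4×10⁻⁸ mol s⁻¹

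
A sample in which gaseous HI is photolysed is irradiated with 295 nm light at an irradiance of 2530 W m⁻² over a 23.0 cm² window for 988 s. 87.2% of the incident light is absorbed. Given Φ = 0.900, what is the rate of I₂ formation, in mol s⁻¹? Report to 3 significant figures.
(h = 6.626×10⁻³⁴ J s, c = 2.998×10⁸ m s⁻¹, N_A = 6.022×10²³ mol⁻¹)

Photon energy at 295 nm: hc/λ = (6.626×10⁻³⁴)(2.998×10⁸)/(295×10⁻⁹) = 6.734×10⁻¹⁹ J.
Energy delivered: (2530 W m⁻²)(23.0×10⁻⁴ m²)(988 s) = 5749 J.
Photons incident: 5749 / 6.734×10⁻¹⁹ = 8.537×10²¹, i.e. 8.537×10²¹/6.022×10²³ = 0.01418 mol.
Photons absorbed: 0.872 × 0.01418 = 0.01236 mol.
Product formed: 0.900 × 0.01236 = 0.01112 mol.
Rate: 0.01112 / 988 s = 1.13×10⁻⁵ mol s⁻¹.

1.13×10⁻⁵ mol s⁻¹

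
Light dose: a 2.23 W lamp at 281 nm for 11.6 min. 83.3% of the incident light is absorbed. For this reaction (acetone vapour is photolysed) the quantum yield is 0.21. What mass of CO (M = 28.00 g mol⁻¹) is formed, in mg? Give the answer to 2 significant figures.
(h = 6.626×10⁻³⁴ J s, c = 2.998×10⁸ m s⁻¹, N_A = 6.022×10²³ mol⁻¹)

18 mg

Photon energy at 281 nm: hc/λ = (6.626×10⁻³⁴)(2.998×10⁸)/(281×10⁻⁹) = 7.069×10⁻¹⁹ J.
Energy delivered: (2.23 W)(696 s) = 1552 J.
Photons incident: 1552 / 7.069×10⁻¹⁹ = 2.196×10²¹, i.e. 2.196×10²¹/6.022×10²³ = 0.003647 mol.
Photons absorbed: 0.833 × 0.003647 = 0.003038 mol.
Product: Φ × n_abs = 0.21 × 0.003038 = 6.380×10⁻⁴ mol.
Mass: 6.380×10⁻⁴ × 28.00 = 0.01786 g = 18 mg.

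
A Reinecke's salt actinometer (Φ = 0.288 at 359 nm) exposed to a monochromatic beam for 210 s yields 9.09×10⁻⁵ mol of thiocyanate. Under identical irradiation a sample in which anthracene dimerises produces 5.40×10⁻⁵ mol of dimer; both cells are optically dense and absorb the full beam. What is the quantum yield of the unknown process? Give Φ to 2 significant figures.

Φ = 0.17

Photons absorbed by the actinometer: 9.09×10⁻⁵ / 0.288 = 3.156×10⁻⁴ mol.
Φ(unknown) = 5.40×10⁻⁵ / 3.156×10⁻⁴ = 0.17.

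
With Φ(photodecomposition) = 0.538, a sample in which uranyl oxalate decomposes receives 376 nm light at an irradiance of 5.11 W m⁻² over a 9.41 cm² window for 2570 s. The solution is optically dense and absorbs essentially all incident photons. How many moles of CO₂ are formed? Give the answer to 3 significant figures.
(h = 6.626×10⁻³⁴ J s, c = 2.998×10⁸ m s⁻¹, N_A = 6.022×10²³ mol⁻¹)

2.09×10⁻⁵ mol

Photon energy at 376 nm: hc/λ = (6.626×10⁻³⁴)(2.998×10⁸)/(376×10⁻⁹) = 5.283×10⁻¹⁹ J.
Energy delivered: (5.11 W m⁻²)(9.41×10⁻⁴ m²)(2570 s) = 12.36 J.
Photons incident: 12.36 / 5.283×10⁻¹⁹ = 2.340×10¹⁹, i.e. 2.340×10¹⁹/6.022×10²³ = 3.886×10⁻⁵ mol.
Product: Φ × n_abs = 0.538 × 3.886×10⁻⁵ = 2.091×10⁻⁵ mol.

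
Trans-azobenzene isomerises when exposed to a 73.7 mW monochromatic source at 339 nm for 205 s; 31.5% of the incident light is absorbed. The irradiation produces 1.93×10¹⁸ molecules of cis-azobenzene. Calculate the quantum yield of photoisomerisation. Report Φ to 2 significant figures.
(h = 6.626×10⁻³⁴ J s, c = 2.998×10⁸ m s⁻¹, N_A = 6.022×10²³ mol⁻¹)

Φ = 0.24

Product: 1.93×10¹⁸ / 6.022×10²³ = 3.205×10⁻⁶ mol.
Photon energy at 339 nm: hc/λ = (6.626×10⁻³⁴)(2.998×10⁸)/(339×10⁻⁹) = 5.860×10⁻¹⁹ J.
Energy delivered: (73.7 mW)(205 s) = 15.11 J.
Photons incident: 15.11 / 5.860×10⁻¹⁹ = 2.578×10¹⁹, i.e. 2.578×10¹⁹/6.022×10²³ = 4.281×10⁻⁵ mol.
Photons absorbed: 0.315 × 4.281×10⁻⁵ = 1.349×10⁻⁵ mol.
Φ = 3.205×10⁻⁶ mol / 1.349×10⁻⁵ mol photons = 0.24.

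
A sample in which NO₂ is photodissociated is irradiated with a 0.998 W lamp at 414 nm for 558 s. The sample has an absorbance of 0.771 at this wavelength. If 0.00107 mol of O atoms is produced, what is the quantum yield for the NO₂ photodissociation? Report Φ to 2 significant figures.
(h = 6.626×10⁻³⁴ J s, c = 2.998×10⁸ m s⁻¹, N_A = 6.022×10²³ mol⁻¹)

Φ = 0.67

Photon energy at 414 nm: hc/λ = (6.626×10⁻³⁴)(2.998×10⁸)/(414×10⁻⁹) = 4.798×10⁻¹⁹ J.
Energy delivered: (0.998 W)(558 s) = 556.9 J.
Photons incident: 556.9 / 4.798×10⁻¹⁹ = 1.161×10²¹, i.e. 1.161×10²¹/6.022×10²³ = 0.001928 mol.
Fraction absorbed: 1 − 10^(−0.771) = 0.8306.
Photons absorbed: 0.8306 × 0.001928 = 0.001601 mol.
Φ = 0.00107 mol / 0.001601 mol photons = 0.67.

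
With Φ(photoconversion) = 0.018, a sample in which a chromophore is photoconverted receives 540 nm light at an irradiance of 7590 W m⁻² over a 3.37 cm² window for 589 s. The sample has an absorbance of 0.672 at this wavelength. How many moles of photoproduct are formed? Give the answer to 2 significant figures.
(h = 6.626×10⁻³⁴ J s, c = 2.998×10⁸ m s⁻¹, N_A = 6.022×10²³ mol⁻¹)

Photon energy at 540 nm: hc/λ = (6.626×10⁻³⁴)(2.998×10⁸)/(540×10⁻⁹) = 3.679×10⁻¹⁹ J.
Energy delivered: (7590 W m⁻²)(3.37×10⁻⁴ m²)(589 s) = 1507 J.
Photons incident: 1507 / 3.679×10⁻¹⁹ = 4.096×10²¹, i.e. 4.096×10²¹/6.022×10²³ = 0.006802 mol.
Fraction absorbed: 1 − 10^(−0.672) = 0.7872.
Photons absorbed: 0.7872 × 0.006802 = 0.005355 mol.
Product: Φ × n_abs = 0.018 × 0.005355 = 9.639×10⁻⁵ mol.

9.6×10⁻⁵ mol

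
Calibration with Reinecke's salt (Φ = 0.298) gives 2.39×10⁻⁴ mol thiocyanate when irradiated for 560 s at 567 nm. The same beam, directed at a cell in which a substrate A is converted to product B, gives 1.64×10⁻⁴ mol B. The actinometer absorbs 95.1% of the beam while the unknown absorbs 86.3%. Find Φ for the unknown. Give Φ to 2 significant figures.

Photons absorbed by the actinometer: 2.39×10⁻⁴ / 0.298 = 8.020×10⁻⁴ mol.
Incident flux: 8.020×10⁻⁴ / 0.951 = 8.433×10⁻⁴ einstein.
Absorbed by unknown: 0.863 × 8.433×10⁻⁴ = 7.278×10⁻⁴ mol.
Φ(unknown) = 1.64×10⁻⁴ / 7.278×10⁻⁴ = 0.23.

Φ = 0.23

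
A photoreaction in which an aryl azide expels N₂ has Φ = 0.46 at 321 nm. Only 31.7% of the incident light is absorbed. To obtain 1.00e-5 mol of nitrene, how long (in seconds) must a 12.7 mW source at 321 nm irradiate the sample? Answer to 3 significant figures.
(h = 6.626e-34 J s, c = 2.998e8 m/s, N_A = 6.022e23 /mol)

Photons that must be absorbed: 1.00e-5 / 0.46 = 2.174e-5 mol.
Incident photons needed: 2.174e-5 / 0.317 = 6.858e-5 mol.
Photon energy: hc/λ = 6.188e-19 J; per mole, 3.726e5 J mol⁻¹.
Energy required: 6.858e-5 × 3.726e5 = 25.55 J.
Time: 25.55 J / 0.0127 W = 2010 s.

t ≈ 2010 s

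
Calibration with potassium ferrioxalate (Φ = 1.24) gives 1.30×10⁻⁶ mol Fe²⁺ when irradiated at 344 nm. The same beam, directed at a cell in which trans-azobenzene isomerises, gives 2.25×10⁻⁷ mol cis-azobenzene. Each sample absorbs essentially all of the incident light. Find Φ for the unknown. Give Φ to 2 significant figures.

Photons absorbed by the actinometer: 1.30×10⁻⁶ / 1.24 = 1.048×10⁻⁶ mol.
Φ(unknown) = 2.25×10⁻⁷ / 1.048×10⁻⁶ = 0.21.

Φ = 0.21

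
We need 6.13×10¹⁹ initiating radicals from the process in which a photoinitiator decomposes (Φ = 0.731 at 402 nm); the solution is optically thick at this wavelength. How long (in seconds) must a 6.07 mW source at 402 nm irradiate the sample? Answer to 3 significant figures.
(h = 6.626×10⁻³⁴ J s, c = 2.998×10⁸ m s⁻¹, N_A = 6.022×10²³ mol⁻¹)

t ≈ 6830 s

Product: 6.13×10¹⁹ / 6.022×10²³ = 1.018×10⁻⁴ mol.
Photons that must be absorbed: 1.018×10⁻⁴ / 0.731 = 1.393×10⁻⁴ mol.
Photon energy: hc/λ = 4.941×10⁻¹⁹ J; per mole, 2.975×10⁵ J mol⁻¹.
Energy required: 1.393×10⁻⁴ × 2.975×10⁵ = 41.44 J.
Time: 41.44 J / 0.00607 W = 6830 s.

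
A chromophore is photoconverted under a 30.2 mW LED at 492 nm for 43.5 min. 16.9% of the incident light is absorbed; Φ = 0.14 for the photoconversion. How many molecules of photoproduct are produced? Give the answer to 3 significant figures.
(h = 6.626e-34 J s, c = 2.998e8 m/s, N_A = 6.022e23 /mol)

4.62e18 molecules

Photon energy at 492 nm: hc/λ = (6.626e-34)(2.998e8)/(492e-9) = 4.038e-19 J.
Energy delivered: (30.2 mW)(2610 s) = 78.82 J.
Photons incident: 78.82 / 4.038e-19 = 1.952e20, i.e. 1.952e20/6.022e23 = 3.241e-4 mol.
Photons absorbed: 0.169 × 3.241e-4 = 5.477e-5 mol.
Product: Φ × n_abs = 0.14 × 5.477e-5 = 7.668e-6 mol.
As a count: 7.668e-6 × 6.022e23 = 4.62e18.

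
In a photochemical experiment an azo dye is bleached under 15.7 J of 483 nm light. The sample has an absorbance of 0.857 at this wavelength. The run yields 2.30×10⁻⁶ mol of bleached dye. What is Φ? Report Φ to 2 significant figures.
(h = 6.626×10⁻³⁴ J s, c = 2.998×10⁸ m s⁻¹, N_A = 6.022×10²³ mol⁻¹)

Photon energy at 483 nm: hc/λ = (6.626×10⁻³⁴)(2.998×10⁸)/(483×10⁻⁹) = 4.113×10⁻¹⁹ J.
Photons incident: 15.7 / 4.113×10⁻¹⁹ = 3.817×10¹⁹, i.e. 3.817×10¹⁹/6.022×10²³ = 6.338×10⁻⁵ mol.
Fraction absorbed: 1 − 10^(−0.857) = 0.8610.
Photons absorbed: 0.8610 × 6.338×10⁻⁵ = 5.457×10⁻⁵ mol.
Φ = 2.30×10⁻⁶ mol / 5.457×10⁻⁵ mol photons = 0.042.

Φ = 0.042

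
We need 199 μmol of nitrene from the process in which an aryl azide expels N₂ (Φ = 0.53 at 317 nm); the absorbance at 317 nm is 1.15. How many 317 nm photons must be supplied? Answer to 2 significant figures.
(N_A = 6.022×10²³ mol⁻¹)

2.4×10²⁰ photons

Product: 199 μmol = 1.99×10⁻⁴ mol.
Photons that must be absorbed: 1.99×10⁻⁴ / 0.53 = 3.755×10⁻⁴ mol.
Fraction absorbed: 1 − 10^(−1.15) = 0.9292.
Incident photons needed: 3.755×10⁻⁴ / 0.9292 = 4.041×10⁻⁴ mol.
Photon count: 4.041×10⁻⁴ × 6.022×10²³ = 2.4×10²⁰.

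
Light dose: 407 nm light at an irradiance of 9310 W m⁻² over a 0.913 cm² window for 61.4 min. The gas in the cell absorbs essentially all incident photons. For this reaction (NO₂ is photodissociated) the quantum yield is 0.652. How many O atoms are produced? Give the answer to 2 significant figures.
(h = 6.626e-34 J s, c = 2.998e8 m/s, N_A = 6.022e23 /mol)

Photon energy at 407 nm: hc/λ = (6.626e-34)(2.998e8)/(407e-9) = 4.881e-19 J.
Energy delivered: (9310 W m⁻²)(0.913e-4 m²)(3684 s) = 3131 J.
Photons incident: 3131 / 4.881e-19 = 6.415e21, i.e. 6.415e21/6.022e23 = 0.01065 mol.
Product: Φ × n_abs = 0.652 × 0.01065 = 0.006944 mol.
As a count: 0.006944 × 6.022e23 = 4.2e21.

4.2e21 atoms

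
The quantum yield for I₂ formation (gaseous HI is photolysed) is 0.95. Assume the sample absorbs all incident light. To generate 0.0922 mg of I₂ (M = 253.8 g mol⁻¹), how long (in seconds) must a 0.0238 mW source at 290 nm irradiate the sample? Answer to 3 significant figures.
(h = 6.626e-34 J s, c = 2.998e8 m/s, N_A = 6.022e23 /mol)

Product: 0.0922 mg / 253.8 g mol⁻¹ = 3.633e-7 mol.
Photons that must be absorbed: 3.633e-7 / 0.95 = 3.824e-7 mol.
Photon energy: hc/λ = 6.850e-19 J; per mole, 4.125e5 J mol⁻¹.
Energy required: 3.824e-7 × 4.125e5 = 0.1577 J.
Time: 0.1577 J / 2.38e-05 W = 6630 s.

t ≈ 6630 s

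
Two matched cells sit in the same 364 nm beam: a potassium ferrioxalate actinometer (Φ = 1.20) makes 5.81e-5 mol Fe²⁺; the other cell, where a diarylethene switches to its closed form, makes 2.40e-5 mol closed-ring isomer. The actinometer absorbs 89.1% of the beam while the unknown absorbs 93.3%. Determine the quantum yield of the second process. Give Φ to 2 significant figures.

Photons absorbed by the actinometer: 5.81e-5 / 1.20 = 4.842e-5 mol.
Incident flux: 4.842e-5 / 0.891 = 5.434e-5 einstein.
Absorbed by unknown: 0.933 × 5.434e-5 = 5.070e-5 mol.
Φ(unknown) = 2.40e-5 / 5.070e-5 = 0.47.

Φ = 0.47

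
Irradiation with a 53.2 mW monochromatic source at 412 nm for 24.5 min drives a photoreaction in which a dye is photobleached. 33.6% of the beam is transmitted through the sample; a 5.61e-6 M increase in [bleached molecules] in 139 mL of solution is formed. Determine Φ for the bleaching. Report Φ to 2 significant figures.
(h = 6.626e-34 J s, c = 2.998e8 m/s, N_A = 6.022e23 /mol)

Product: (5.61e-6 M)(0.139 L) = 7.798e-7 mol.
Photon energy at 412 nm: hc/λ = (6.626e-34)(2.998e8)/(412e-9) = 4.822e-19 J.
Energy delivered: (53.2 mW)(1470 s) = 78.20 J.
Photons incident: 78.20 / 4.822e-19 = 1.622e20, i.e. 1.622e20/6.022e23 = 2.693e-4 mol.
Fraction absorbed: 1 − 33.6/100 = 0.6640.
Photons absorbed: 0.6640 × 2.693e-4 = 1.788e-4 mol.
Φ = 7.798e-7 mol / 1.788e-4 mol photons = 0.0044.

Φ = 0.0044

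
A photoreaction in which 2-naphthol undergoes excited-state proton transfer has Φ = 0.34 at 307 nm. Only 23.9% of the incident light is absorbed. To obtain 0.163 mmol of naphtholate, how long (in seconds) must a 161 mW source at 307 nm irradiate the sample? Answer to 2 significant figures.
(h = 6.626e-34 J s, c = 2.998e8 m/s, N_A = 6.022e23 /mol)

t ≈ 4900 s

Product: 0.163 mmol = 1.63e-4 mol.
Photons that must be absorbed: 1.63e-4 / 0.34 = 4.794e-4 mol.
Incident photons needed: 4.794e-4 / 0.239 = 0.002006 mol.
Photon energy: hc/λ = 6.471e-19 J; per mole, 3.897e5 J mol⁻¹.
Energy required: 0.002006 × 3.897e5 = 781.7 J.
Time: 781.7 J / 0.161 W = 4900 s.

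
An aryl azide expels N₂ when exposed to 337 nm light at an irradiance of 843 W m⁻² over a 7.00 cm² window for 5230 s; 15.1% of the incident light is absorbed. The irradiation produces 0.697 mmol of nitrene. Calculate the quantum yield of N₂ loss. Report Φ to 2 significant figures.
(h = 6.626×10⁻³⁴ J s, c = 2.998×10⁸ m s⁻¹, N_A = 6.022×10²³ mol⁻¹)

Φ = 0.53

Product: 0.697 mmol = 6.97×10⁻⁴ mol.
Photon energy at 337 nm: hc/λ = (6.626×10⁻³⁴)(2.998×10⁸)/(337×10⁻⁹) = 5.895×10⁻¹⁹ J.
Energy delivered: (843 W m⁻²)(7.00×10⁻⁴ m²)(5230 s) = 3086 J.
Photons incident: 3086 / 5.895×10⁻¹⁹ = 5.235×10²¹, i.e. 5.235×10²¹/6.022×10²³ = 0.008693 mol.
Photons absorbed: 0.151 × 0.008693 = 0.001313 mol.
Φ = 6.97×10⁻⁴ mol / 0.001313 mol photons = 0.53.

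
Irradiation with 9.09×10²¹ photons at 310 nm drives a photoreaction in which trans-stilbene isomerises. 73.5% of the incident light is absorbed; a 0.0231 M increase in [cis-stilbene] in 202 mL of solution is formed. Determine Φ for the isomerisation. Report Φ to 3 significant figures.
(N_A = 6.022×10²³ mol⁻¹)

Φ = 0.421

Product: (0.0231 M)(0.202 L) = 0.004666 mol.
Moles of photons: 9.09×10²¹ / 6.022×10²³ = 0.01509 mol.
Photons absorbed: 0.735 × 0.01509 = 0.01109 mol.
Φ = 0.004666 mol / 0.01109 mol photons = 0.421.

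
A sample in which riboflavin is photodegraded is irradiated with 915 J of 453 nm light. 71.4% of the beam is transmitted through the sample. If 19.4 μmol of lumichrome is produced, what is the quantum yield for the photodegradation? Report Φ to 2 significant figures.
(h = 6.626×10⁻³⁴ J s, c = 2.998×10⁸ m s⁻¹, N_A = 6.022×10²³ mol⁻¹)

Φ = 0.020

Product: 19.4 μmol = 1.94×10⁻⁵ mol.
Photon energy at 453 nm: hc/λ = (6.626×10⁻³⁴)(2.998×10⁸)/(453×10⁻⁹) = 4.385×10⁻¹⁹ J.
Photons incident: 915 / 4.385×10⁻¹⁹ = 2.087×10²¹, i.e. 2.087×10²¹/6.022×10²³ = 0.003466 mol.
Fraction absorbed: 1 − 71.4/100 = 0.2860.
Photons absorbed: 0.2860 × 0.003466 = 9.913×10⁻⁴ mol.
Φ = 1.94×10⁻⁵ mol / 9.913×10⁻⁴ mol photons = 0.020.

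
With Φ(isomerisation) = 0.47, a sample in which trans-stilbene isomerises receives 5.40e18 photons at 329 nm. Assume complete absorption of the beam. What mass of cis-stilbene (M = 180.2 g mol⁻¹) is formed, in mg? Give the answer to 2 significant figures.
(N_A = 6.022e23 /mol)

0.76 mg

Moles of photons: 5.40e18 / 6.022e23 = 8.967e-6 mol.
Product: Φ × n_abs = 0.47 × 8.967e-6 = 4.214e-6 mol.
Mass: 4.214e-6 × 180.2 = 7.594e-4 g = 0.76 mg.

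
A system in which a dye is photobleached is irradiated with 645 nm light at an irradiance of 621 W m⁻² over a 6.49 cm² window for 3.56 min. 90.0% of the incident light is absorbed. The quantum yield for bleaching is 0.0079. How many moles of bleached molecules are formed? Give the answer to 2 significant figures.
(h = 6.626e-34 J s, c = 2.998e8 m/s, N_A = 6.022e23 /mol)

Photon energy at 645 nm: hc/λ = (6.626e-34)(2.998e8)/(645e-9) = 3.080e-19 J.
Energy delivered: (621 W m⁻²)(6.49e-4 m²)(213.6 s) = 86.09 J.
Photons incident: 86.09 / 3.080e-19 = 2.795e20, i.e. 2.795e20/6.022e23 = 4.641e-4 mol.
Photons absorbed: 0.900 × 4.641e-4 = 4.177e-4 mol.
Product: Φ × n_abs = 0.0079 × 4.177e-4 = 3.300e-6 mol.

3.3e-6 mol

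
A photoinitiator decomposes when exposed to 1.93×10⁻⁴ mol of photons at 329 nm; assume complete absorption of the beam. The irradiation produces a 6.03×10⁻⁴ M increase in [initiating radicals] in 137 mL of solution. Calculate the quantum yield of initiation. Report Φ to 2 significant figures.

Φ = 0.43

Product: (6.03×10⁻⁴ M)(0.137 L) = 8.261×10⁻⁵ mol.
Φ = 8.261×10⁻⁵ mol / 1.93×10⁻⁴ mol photons = 0.43.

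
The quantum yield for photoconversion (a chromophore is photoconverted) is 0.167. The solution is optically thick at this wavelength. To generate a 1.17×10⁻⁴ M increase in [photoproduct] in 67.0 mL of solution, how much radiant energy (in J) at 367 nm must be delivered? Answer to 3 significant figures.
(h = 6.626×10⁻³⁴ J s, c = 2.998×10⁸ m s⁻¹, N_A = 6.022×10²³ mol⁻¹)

Product: (1.17×10⁻⁴ M)(0.067 L) = 7.839×10⁻⁶ mol.
Photons that must be absorbed: 7.839×10⁻⁶ / 0.167 = 4.694×10⁻⁵ mol.
Photon energy: hc/λ = 5.413×10⁻¹⁹ J; per mole, 3.260×10⁵ J mol⁻¹.
Energy required: 4.694×10⁻⁵ × 3.260×10⁵ = 15.3 J.

15.3 J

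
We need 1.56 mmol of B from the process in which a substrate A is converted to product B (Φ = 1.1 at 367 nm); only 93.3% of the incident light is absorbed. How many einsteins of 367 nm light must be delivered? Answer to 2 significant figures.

0.0015 einstein

Product: 1.56 mmol = 0.00156 mol.
Photons that must be absorbed: 0.00156 / 1.1 = 0.001418 mol.
Incident photons needed: 0.001418 / 0.933 = 0.001520 mol.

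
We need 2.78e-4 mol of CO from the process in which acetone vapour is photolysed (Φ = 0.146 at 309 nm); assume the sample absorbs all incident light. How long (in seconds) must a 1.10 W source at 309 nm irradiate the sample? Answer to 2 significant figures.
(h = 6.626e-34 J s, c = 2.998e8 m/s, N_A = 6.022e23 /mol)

Photons that must be absorbed: 2.78e-4 / 0.146 = 0.001904 mol.
Photon energy: hc/λ = 6.429e-19 J; per mole, 3.872e5 J mol⁻¹.
Energy required: 0.001904 × 3.872e5 = 737.2 J.
Time: 737.2 J / 1.1 W = 670 s.

t ≈ 670 s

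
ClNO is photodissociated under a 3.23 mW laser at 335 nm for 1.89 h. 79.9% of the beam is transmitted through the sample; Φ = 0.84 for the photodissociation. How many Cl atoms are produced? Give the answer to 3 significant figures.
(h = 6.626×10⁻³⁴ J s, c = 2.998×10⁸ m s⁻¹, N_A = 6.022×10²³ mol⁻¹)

6.26×10¹⁸ atoms

Photon energy at 335 nm: hc/λ = (6.626×10⁻³⁴)(2.998×10⁸)/(335×10⁻⁹) = 5.930×10⁻¹⁹ J.
Energy delivered: (3.23 mW)(6804 s) = 21.98 J.
Photons incident: 21.98 / 5.930×10⁻¹⁹ = 3.707×10¹⁹, i.e. 3.707×10¹⁹/6.022×10²³ = 6.156×10⁻⁵ mol.
Fraction absorbed: 1 − 79.9/100 = 0.2010.
Photons absorbed: 0.2010 × 6.156×10⁻⁵ = 1.237×10⁻⁵ mol.
Product: Φ × n_abs = 0.84 × 1.237×10⁻⁵ = 1.039×10⁻⁵ mol.
As a count: 1.039×10⁻⁵ × 6.022×10²³ = 6.26×10¹⁸.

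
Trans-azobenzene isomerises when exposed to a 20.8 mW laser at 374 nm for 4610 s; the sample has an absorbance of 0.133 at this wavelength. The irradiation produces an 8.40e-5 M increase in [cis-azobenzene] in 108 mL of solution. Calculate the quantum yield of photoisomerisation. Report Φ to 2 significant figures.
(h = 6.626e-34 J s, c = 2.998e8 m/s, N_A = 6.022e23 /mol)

Product: (8.40e-5 M)(0.108 L) = 9.072e-6 mol.
Photon energy at 374 nm: hc/λ = (6.626e-34)(2.998e8)/(374e-9) = 5.311e-19 J.
Energy delivered: (20.8 mW)(4610 s) = 95.89 J.
Photons incident: 95.89 / 5.311e-19 = 1.805e20, i.e. 1.805e20/6.022e23 = 2.997e-4 mol.
Fraction absorbed: 1 − 10^(−0.133) = 0.2638.
Photons absorbed: 0.2638 × 2.997e-4 = 7.906e-5 mol.
Φ = 9.072e-6 mol / 7.906e-5 mol photons = 0.11.

Φ = 0.11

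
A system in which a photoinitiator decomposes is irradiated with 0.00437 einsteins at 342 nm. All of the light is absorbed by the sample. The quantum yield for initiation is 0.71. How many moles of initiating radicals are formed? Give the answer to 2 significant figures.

0.0031 mol

Product: Φ × n_abs = 0.71 × 0.00437 = 0.003103 mol.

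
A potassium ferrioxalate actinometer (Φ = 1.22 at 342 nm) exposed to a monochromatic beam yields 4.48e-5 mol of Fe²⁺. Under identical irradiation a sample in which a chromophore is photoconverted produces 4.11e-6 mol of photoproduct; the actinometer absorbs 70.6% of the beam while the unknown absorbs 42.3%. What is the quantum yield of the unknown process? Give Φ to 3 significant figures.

Φ = 0.187

Photons absorbed by the actinometer: 4.48e-5 / 1.22 = 3.672e-5 mol.
Incident flux: 3.672e-5 / 0.706 = 5.201e-5 einstein.
Absorbed by unknown: 0.423 × 5.201e-5 = 2.200e-5 mol.
Φ(unknown) = 4.11e-6 / 2.200e-5 = 0.187.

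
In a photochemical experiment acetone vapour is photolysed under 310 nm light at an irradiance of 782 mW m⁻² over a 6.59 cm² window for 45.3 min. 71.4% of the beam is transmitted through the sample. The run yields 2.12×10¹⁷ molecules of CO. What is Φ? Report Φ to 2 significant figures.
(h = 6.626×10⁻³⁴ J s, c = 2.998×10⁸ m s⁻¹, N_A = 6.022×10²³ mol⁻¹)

Product: 2.12×10¹⁷ / 6.022×10²³ = 3.520×10⁻⁷ mol.
Photon energy at 310 nm: hc/λ = (6.626×10⁻³⁴)(2.998×10⁸)/(310×10⁻⁹) = 6.408×10⁻¹⁹ J.
Energy delivered: (782 mW m⁻²)(6.59×10⁻⁴ m²)(2718 s) = 1.401 J.
Photons incident: 1.401 / 6.408×10⁻¹⁹ = 2.186×10¹⁸, i.e. 2.186×10¹⁸/6.022×10²³ = 3.630×10⁻⁶ mol.
Fraction absorbed: 1 − 71.4/100 = 0.2860.
Photons absorbed: 0.2860 × 3.630×10⁻⁶ = 1.038×10⁻⁶ mol.
Φ = 3.520×10⁻⁷ mol / 1.038×10⁻⁶ mol photons = 0.34.

Φ = 0.34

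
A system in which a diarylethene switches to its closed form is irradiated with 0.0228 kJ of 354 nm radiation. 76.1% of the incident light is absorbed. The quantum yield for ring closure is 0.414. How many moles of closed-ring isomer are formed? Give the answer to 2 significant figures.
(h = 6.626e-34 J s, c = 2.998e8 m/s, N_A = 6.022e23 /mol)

Photon energy at 354 nm: hc/λ = (6.626e-34)(2.998e8)/(354e-9) = 5.612e-19 J.
Incident energy: 0.0228 kJ = 22.8 J.
Photons incident: 22.8 / 5.612e-19 = 4.063e19, i.e. 4.063e19/6.022e23 = 6.747e-5 mol.
Photons absorbed: 0.761 × 6.747e-5 = 5.134e-5 mol.
Product: Φ × n_abs = 0.414 × 5.134e-5 = 2.125e-5 mol.

2.1e-5 mol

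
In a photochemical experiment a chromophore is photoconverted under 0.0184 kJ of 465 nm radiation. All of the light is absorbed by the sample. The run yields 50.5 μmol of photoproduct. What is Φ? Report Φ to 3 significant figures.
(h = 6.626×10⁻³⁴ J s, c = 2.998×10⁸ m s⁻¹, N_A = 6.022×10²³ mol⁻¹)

Φ = 0.706

Product: 50.5 μmol = 5.05×10⁻⁵ mol.
Photon energy at 465 nm: hc/λ = (6.626×10⁻³⁴)(2.998×10⁸)/(465×10⁻⁹) = 4.272×10⁻¹⁹ J.
Incident energy: 0.0184 kJ = 18.4 J.
Photons incident: 18.4 / 4.272×10⁻¹⁹ = 4.307×10¹⁹, i.e. 4.307×10¹⁹/6.022×10²³ = 7.152×10⁻⁵ mol.
Φ = 5.05×10⁻⁵ mol / 7.152×10⁻⁵ mol photons = 0.706.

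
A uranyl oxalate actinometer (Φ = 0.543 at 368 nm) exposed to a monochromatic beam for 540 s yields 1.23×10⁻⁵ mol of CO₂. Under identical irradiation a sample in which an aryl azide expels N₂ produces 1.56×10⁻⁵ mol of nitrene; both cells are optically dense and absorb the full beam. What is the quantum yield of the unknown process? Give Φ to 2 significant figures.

Φ = 0.69

Photons absorbed by the actinometer: 1.23×10⁻⁵ / 0.543 = 2.265×10⁻⁵ mol.
Φ(unknown) = 1.56×10⁻⁵ / 2.265×10⁻⁵ = 0.69.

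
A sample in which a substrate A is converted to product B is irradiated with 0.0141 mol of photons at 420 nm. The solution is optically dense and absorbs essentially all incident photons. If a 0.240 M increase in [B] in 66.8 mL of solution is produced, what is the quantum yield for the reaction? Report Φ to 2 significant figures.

Product: (0.240 M)(0.0668 L) = 0.01603 mol.
Φ = 0.01603 mol / 0.0141 mol photons = 1.1.

Φ = 1.1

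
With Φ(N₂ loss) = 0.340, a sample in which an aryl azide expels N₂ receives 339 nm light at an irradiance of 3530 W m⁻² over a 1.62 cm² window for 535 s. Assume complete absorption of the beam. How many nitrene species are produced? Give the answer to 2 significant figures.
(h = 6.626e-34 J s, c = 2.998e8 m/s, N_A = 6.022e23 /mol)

1.8e20 species

Photon energy at 339 nm: hc/λ = (6.626e-34)(2.998e8)/(339e-9) = 5.860e-19 J.
Energy delivered: (3530 W m⁻²)(1.62e-4 m²)(535 s) = 305.9 J.
Photons incident: 305.9 / 5.860e-19 = 5.220e20, i.e. 5.220e20/6.022e23 = 8.668e-4 mol.
Product: Φ × n_abs = 0.340 × 8.668e-4 = 2.947e-4 mol.
As a count: 2.947e-4 × 6.022e23 = 1.8e20.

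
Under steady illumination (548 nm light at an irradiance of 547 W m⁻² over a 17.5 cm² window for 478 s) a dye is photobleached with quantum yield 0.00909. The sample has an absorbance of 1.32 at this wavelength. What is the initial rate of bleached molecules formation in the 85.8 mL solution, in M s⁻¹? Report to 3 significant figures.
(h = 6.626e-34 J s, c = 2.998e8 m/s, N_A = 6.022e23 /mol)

Photon energy at 548 nm: hc/λ = (6.626e-34)(2.998e8)/(548e-9) = 3.625e-19 J.
Energy delivered: (547 W m⁻²)(17.5e-4 m²)(478 s) = 457.6 J.
Photons incident: 457.6 / 3.625e-19 = 1.262e21, i.e. 1.262e21/6.022e23 = 0.002096 mol.
Fraction absorbed: 1 − 10^(−1.32) = 0.9521.
Photons absorbed: 0.9521 × 0.002096 = 0.001996 mol.
Product formed: 0.00909 × 0.001996 = 1.814e-5 mol.
Rate: 1.814e-5 mol / (478 s × 0.0858 L) = 4.42e-7 M s⁻¹.

4.42e-7 M s⁻¹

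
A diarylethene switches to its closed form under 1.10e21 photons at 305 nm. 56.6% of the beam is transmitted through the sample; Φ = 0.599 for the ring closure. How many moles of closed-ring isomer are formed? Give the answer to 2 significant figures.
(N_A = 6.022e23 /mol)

Moles of photons: 1.10e21 / 6.022e23 = 0.001827 mol.
Fraction absorbed: 1 − 56.6/100 = 0.4340.
Photons absorbed: 0.4340 × 0.001827 = 7.929e-4 mol.
Product: Φ × n_abs = 0.599 × 7.929e-4 = 4.749e-4 mol.

4.7e-4 mol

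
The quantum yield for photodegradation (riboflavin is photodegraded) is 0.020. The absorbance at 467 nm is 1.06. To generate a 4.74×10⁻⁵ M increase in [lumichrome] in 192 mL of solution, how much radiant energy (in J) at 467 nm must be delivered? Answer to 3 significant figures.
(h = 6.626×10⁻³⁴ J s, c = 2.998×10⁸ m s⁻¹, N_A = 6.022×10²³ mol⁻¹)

128 J

Product: (4.74×10⁻⁵ M)(0.192 L) = 9.101×10⁻⁶ mol.
Photons that must be absorbed: 9.101×10⁻⁶ / 0.020 = 4.551×10⁻⁴ mol.
Fraction absorbed: 1 − 10^(−1.06) = 0.9129.
Incident photons needed: 4.551×10⁻⁴ / 0.9129 = 4.985×10⁻⁴ mol.
Photon energy: hc/λ = 4.254×10⁻¹⁹ J; per mole, 2.562×10⁵ J mol⁻¹.
Energy required: 4.985×10⁻⁴ × 2.562×10⁵ = 128 J.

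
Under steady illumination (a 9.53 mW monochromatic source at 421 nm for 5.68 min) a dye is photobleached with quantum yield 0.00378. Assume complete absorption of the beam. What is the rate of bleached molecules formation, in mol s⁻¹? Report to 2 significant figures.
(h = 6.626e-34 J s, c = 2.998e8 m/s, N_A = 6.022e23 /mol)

Photon energy at 421 nm: hc/λ = (6.626e-34)(2.998e8)/(421e-9) = 4.718e-19 J.
Energy delivered: (9.53 mW)(340.8 s) = 3.248 J.
Photons incident: 3.248 / 4.718e-19 = 6.884e18, i.e. 6.884e18/6.022e23 = 1.143e-5 mol.
Product formed: 0.00378 × 1.143e-5 = 4.321e-8 mol.
Rate: 4.321e-8 / 340.8 s = 1.3e-10 mol s⁻¹.

1.3e-10 mol s⁻¹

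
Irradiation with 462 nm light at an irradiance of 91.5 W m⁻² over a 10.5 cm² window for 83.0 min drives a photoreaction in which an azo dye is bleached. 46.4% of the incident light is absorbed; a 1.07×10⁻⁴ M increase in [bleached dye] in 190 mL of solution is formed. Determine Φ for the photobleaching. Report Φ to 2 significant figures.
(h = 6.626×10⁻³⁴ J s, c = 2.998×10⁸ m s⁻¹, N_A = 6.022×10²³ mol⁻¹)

Product: (1.07×10⁻⁴ M)(0.19 L) = 2.033×10⁻⁵ mol.
Photon energy at 462 nm: hc/λ = (6.626×10⁻³⁴)(2.998×10⁸)/(462×10⁻⁹) = 4.300×10⁻¹⁹ J.
Energy delivered: (91.5 W m⁻²)(10.5×10⁻⁴ m²)(4980 s) = 478.5 J.
Photons incident: 478.5 / 4.300×10⁻¹⁹ = 1.113×10²¹, i.e. 1.113×10²¹/6.022×10²³ = 0.001848 mol.
Photons absorbed: 0.464 × 0.001848 = 8.575×10⁻⁴ mol.
Φ = 2.033×10⁻⁵ mol / 8.575×10⁻⁴ mol photons = 0.024.

Φ = 0.024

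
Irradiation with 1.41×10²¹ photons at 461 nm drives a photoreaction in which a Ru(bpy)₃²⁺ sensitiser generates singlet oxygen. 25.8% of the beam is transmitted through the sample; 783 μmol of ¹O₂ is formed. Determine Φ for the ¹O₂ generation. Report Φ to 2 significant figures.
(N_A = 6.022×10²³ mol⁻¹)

Product: 783 μmol = 7.83×10⁻⁴ mol.
Moles of photons: 1.41×10²¹ / 6.022×10²³ = 0.002341 mol.
Fraction absorbed: 1 − 25.8/100 = 0.7420.
Photons absorbed: 0.7420 × 0.002341 = 0.001737 mol.
Φ = 7.83×10⁻⁴ mol / 0.001737 mol photons = 0.45.

Φ = 0.45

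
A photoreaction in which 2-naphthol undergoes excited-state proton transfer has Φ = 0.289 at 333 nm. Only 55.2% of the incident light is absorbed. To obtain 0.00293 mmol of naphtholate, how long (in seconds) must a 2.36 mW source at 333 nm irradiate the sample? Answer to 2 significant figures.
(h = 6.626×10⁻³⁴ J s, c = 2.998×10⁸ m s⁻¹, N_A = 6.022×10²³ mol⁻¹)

t ≈ 2800 s

Product: 0.00293 mmol = 2.93×10⁻⁶ mol.
Photons that must be absorbed: 2.93×10⁻⁶ / 0.289 = 1.014×10⁻⁵ mol.
Incident photons needed: 1.014×10⁻⁵ / 0.552 = 1.837×10⁻⁵ mol.
Photon energy: hc/λ = 5.965×10⁻¹⁹ J; per mole, 3.592×10⁵ J mol⁻¹.
Energy required: 1.837×10⁻⁵ × 3.592×10⁵ = 6.599 J.
Time: 6.599 J / 0.00236 W = 2800 s.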